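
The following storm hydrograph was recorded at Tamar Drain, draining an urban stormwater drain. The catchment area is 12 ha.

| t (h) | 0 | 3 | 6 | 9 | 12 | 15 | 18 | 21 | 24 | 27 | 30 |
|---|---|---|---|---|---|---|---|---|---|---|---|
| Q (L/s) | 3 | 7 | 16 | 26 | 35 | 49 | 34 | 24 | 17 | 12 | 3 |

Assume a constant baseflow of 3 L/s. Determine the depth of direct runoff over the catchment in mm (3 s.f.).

d ≈ 17.4 mm

Direct runoff: 0.0, 4.0, 13.0, 23.0, 32.0, 46.0, 31.0, 21.0, 14.0, 9.0, 0.0 L/s; ΣQ_DR = 193.0 L/s.
V = ΣQ_DR · Δt = 193.0 × 10800 s = 2.084 × 10^6 L.
Over A = 12 ha, depth = V / A = 17.4 mm.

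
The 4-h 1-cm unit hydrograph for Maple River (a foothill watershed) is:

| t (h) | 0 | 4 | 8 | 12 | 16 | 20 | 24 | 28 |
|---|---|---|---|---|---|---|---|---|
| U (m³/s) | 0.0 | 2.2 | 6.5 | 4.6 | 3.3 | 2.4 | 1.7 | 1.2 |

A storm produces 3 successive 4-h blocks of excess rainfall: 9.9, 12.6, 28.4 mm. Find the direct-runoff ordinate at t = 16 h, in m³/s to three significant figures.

Q ≈ 27.5 m³/s

By discrete convolution, Q_j = Σ (P_i / 10 mm) · U_{j−i}.
At t = 16 h (j=4): Q = (9.9/10)·3.3 + (12.6/10)·4.6 + (28.4/10)·6.5 = 27.5 m³/s.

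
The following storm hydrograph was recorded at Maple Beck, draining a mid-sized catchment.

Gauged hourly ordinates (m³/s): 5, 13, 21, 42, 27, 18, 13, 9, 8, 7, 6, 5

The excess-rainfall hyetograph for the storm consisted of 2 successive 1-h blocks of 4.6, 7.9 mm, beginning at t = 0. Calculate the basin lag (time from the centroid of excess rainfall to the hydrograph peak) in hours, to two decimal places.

Centroid of excess rainfall: t_c = Σ P_i·t̄_i / ΣP_i = 1.1320 h (block centres at 0.5, 1.5 h).
Hydrograph peak occurs at t = 3 h, so basin lag t_L = 3 − 1.1320 = 1.87 h.

t_L ≈ 1.87 h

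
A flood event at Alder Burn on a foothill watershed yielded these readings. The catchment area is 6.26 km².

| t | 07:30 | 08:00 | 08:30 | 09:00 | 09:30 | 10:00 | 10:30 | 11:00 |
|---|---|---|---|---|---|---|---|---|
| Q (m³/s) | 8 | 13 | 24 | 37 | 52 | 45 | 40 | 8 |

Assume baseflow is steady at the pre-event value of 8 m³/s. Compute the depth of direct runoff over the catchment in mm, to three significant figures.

Direct runoff: 0.0, 5.0, 16.0, 29.0, 44.0, 37.0, 32.0, 0.0 m³/s; ΣQ_DR = 163.0 m³/s.
V = ΣQ_DR · Δt = 163.0 × 1800 s = 2.934 × 10^5 m³.
Over A = 6.26 km², depth = V / A = 46.9 mm.

d ≈ 46.9 mm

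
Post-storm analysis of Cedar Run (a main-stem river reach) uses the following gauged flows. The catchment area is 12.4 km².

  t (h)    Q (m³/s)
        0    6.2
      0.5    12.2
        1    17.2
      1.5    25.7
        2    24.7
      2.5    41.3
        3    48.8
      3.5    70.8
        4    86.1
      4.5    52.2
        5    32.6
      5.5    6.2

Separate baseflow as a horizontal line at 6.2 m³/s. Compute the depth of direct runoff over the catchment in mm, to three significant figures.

Direct runoff: 0.0, 6.0, 11.0, 19.5, 18.5, 35.1, 42.6, 64.6, 79.9, 46.0, 26.4, 0.0 m³/s; ΣQ_DR = 349.6 m³/s.
V = ΣQ_DR · Δt = 349.6 × 1800 s = 6.293 × 10^5 m³.
Over A = 12.4 km², depth = V / A = 50.7 mm.

d ≈ 50.7 mm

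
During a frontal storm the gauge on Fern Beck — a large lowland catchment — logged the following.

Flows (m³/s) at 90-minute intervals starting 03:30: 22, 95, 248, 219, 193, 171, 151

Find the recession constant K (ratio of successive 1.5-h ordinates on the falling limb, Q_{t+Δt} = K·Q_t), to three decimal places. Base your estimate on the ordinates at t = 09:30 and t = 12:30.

K ≈ 0.885

Using the recession-limb readings at t = 09:30 and t = 12:30: Q falls from 193 to 151 m³/s over 2 intervals.
K = (Q₂/Q₁)^(1/2) = (151/193)^(1/2) = 0.885.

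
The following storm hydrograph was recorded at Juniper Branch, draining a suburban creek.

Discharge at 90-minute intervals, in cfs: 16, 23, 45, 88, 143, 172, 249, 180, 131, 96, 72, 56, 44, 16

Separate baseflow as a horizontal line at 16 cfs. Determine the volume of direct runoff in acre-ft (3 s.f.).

Direct-runoff ordinates (Q − Q_b): 0.0, 7.0, 29.0, 72.0, 127.0, 156.0, 233.0, 164.0, 115.0, 80.0, 56.0, 40.0, 28.0, 0.0 cfs.
ΣQ_DR = 1107 cfs.
With Δt = 1.5 h = 5400 s, V = ΣQ_DR · Δt = 1107 × 5400 = 5.98 × 10^6 ft³ = 137 acre-ft.

V ≈ 137 acre-ft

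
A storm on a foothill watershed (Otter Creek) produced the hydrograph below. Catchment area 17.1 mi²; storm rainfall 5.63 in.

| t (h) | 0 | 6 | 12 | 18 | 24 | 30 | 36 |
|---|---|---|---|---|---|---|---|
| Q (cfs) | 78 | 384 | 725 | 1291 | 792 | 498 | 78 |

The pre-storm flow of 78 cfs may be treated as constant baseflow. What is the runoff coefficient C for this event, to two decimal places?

ΣQ_DR = 3300 cfs; V = ΣQ_DR·Δt = 7.128 × 10^7 ft³.
Runoff depth d = V / A = 1.794 in.
C = d / P = 1.794 / 5.63 = 0.32.

C ≈ 0.32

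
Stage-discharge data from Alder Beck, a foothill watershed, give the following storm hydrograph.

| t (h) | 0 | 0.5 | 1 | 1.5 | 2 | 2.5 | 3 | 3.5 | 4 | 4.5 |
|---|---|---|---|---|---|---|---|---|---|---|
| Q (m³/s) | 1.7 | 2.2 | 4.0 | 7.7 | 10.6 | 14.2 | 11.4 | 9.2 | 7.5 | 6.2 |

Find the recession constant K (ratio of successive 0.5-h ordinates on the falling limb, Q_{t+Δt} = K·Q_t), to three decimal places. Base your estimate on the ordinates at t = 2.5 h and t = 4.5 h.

Using the recession-limb readings at t = 2.5 h and t = 4.5 h: Q falls from 14.2 to 6.2 m³/s over 4 intervals.
K = (Q₂/Q₁)^(1/4) = (6.2/14.2)^(1/4) = 0.813.

K ≈ 0.813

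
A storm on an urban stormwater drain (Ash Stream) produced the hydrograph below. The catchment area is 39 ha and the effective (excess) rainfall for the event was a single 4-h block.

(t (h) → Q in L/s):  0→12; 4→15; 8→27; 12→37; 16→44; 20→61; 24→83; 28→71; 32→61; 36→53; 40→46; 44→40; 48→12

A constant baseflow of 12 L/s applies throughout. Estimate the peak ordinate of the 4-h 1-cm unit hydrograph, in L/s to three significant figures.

Direct runoff: 0.0, 3.0, 15.0, 25.0, 32.0, 49.0, 71.0, 59.0, 49.0, 41.0, 34.0, 28.0, 0.0 L/s; ΣQ_DR = 406.0 L/s, peak = 71.0 L/s.
Runoff depth d = ΣQ_DR·Δt / A = 406.0 × 14400 / (39 ha) = 14.99 mm.
The 1-cm UH is the DRH scaled by (10 mm)/d, so U_p = 71.0 × 10/14.99 = 47.4 L/s.

U_p ≈ 47.4 L/s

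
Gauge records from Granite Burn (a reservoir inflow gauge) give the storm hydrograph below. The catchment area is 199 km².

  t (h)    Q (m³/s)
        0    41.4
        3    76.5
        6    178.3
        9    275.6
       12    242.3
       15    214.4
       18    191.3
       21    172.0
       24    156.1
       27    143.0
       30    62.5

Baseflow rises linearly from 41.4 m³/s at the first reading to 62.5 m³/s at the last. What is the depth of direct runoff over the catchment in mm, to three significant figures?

Direct runoff: 0.00, 32.99, 132.68, 227.87, 192.46, 162.45, 137.24, 115.83, 97.82, 82.61, 0.00 m³/s; ΣQ_DR = 1182 m³/s.
V = ΣQ_DR · Δt = 1182 × 10800 s = 1.277 × 10^7 m³.
Over A = 199 km², depth = V / A = 64.1 mm.

d ≈ 64.1 mm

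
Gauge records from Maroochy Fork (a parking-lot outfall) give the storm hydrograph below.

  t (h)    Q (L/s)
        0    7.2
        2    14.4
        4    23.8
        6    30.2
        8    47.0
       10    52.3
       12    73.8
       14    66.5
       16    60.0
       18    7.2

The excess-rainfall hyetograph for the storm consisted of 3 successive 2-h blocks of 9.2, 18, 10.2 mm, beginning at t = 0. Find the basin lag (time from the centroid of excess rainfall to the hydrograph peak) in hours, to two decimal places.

t_L ≈ 8.95 h

Centroid of excess rainfall: t_c = Σ P_i·t̄_i / ΣP_i = 3.0535 h (block centres at 1, 3, 5 h).
Hydrograph peak occurs at t = 12 h, so basin lag t_L = 12 − 3.0535 = 8.95 h.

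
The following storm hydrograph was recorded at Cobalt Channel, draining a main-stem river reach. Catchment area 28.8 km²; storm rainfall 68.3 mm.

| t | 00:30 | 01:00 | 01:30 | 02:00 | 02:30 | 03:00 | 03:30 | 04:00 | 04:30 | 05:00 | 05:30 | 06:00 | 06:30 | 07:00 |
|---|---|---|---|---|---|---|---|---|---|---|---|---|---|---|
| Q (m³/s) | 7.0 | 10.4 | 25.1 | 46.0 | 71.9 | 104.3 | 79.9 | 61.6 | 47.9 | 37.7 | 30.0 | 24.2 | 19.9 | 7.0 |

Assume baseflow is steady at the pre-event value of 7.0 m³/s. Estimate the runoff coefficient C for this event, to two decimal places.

C ≈ 0.43

ΣQ_DR = 474.9 m³/s; V = ΣQ_DR·Δt = 8.548 × 10^5 m³.
Runoff depth d = V / A = 29.68 mm.
C = d / P = 29.68 / 68.3 = 0.43.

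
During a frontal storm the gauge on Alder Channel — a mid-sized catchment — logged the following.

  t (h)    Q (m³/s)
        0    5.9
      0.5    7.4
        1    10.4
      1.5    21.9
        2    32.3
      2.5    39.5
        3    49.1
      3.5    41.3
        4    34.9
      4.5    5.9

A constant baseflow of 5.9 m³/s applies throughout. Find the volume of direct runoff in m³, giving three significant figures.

Direct-runoff ordinates (Q − Q_b): 0.0, 1.5, 4.5, 16.0, 26.4, 33.6, 43.2, 35.4, 29.0, 0.0 m³/s.
ΣQ_DR = 189.6 m³/s.
With Δt = 0.5 h = 1800 s, V = ΣQ_DR · Δt = 189.6 × 1800 = 3.41 × 10^5 m³.

V ≈ 3.41 × 10^5 m³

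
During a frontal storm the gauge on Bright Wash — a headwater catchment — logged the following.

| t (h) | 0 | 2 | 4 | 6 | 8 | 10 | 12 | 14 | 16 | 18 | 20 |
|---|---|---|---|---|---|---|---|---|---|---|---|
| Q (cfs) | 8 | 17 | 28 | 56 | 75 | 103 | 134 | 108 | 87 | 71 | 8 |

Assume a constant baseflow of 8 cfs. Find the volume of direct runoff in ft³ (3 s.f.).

Direct-runoff ordinates (Q − Q_b): 0.0, 9.0, 20.0, 48.0, 67.0, 95.0, 126.0, 100.0, 79.0, 63.0, 0.0 cfs.
ΣQ_DR = 607.0 cfs.
With Δt = 2 h = 7200 s, V = ΣQ_DR · Δt = 607.0 × 7200 = 4.37 × 10^6 ft³.

V ≈ 4.37 × 10^6 ft³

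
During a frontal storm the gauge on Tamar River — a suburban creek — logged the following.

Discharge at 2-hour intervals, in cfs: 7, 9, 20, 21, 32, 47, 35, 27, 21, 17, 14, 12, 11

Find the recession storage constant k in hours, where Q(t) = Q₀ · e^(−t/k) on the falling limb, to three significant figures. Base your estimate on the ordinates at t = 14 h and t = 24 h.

On the falling limb, Q drops from 27 to 11 cfs between t = 14 h and t = 24 h (Δt = 10 h).
k = −Δt / ln(Q₂/Q₁) = −10 / ln(11/27) = 11.1 h.

k ≈ 11.1 h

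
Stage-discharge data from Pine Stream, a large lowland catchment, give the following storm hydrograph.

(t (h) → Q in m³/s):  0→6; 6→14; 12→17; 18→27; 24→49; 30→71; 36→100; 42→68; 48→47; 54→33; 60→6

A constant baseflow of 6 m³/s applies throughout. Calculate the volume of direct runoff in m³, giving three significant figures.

V ≈ 8.04 × 10^6 m³

Direct-runoff ordinates (Q − Q_b): 0.0, 8.0, 11.0, 21.0, 43.0, 65.0, 94.0, 62.0, 41.0, 27.0, 0.0 m³/s.
ΣQ_DR = 372.0 m³/s.
With Δt = 6 h = 21600 s, V = ΣQ_DR · Δt = 372.0 × 21600 = 8.04 × 10^6 m³.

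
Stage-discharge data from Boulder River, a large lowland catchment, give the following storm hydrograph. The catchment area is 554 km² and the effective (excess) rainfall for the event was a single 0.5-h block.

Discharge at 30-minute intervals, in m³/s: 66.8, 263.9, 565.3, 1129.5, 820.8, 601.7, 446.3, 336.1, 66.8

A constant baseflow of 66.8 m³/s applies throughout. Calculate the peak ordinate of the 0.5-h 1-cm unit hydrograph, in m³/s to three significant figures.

Direct runoff: 0.0, 197.1, 498.5, 1062.7, 754.0, 534.9, 379.5, 269.3, 0.0 m³/s; ΣQ_DR = 3696 m³/s, peak = 1062.7 m³/s.
Runoff depth d = ΣQ_DR·Δt / A = 3696 × 1800 / (554 km²) = 12.01 mm.
The 1-cm UH is the DRH scaled by (10 mm)/d, so U_p = 1062.7 × 10/12.01 = 885 m³/s.

U_p ≈ 885 m³/s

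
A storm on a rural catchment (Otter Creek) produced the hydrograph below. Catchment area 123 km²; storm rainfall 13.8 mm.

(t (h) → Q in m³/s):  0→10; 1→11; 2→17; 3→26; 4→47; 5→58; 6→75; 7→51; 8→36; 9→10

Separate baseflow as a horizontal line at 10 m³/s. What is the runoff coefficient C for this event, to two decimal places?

C ≈ 0.51

ΣQ_DR = 241.0 m³/s; V = ΣQ_DR·Δt = 8.676 × 10^5 m³.
Runoff depth d = V / A = 7.054 mm.
C = d / P = 7.054 / 13.8 = 0.51.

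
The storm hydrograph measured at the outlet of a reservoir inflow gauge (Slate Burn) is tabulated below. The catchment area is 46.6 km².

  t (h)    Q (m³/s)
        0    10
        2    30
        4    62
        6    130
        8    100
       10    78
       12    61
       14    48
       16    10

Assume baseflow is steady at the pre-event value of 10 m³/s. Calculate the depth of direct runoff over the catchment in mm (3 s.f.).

d ≈ 67.8 mm

Direct runoff: 0.0, 20.0, 52.0, 120.0, 90.0, 68.0, 51.0, 38.0, 0.0 m³/s; ΣQ_DR = 439.0 m³/s.
V = ΣQ_DR · Δt = 439.0 × 7200 s = 3.161 × 10^6 m³.
Over A = 46.6 km², depth = V / A = 67.8 mm.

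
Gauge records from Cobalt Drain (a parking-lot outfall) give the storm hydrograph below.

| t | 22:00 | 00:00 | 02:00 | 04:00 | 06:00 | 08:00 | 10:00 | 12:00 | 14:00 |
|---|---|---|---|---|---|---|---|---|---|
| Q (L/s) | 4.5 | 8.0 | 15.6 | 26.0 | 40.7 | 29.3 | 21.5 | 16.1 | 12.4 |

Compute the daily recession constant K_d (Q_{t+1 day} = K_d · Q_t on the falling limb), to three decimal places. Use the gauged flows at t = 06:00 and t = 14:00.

K_d ≈ 0.028

Between t = 06:00 and t = 14:00 the flow falls from 40.7 to 12.4 L/s over 4×2 h = 8 h.
Per-interval ratio K = (12.4/40.7)^(1/4) = 0.7429; K_d = K^(24/2) = 0.028.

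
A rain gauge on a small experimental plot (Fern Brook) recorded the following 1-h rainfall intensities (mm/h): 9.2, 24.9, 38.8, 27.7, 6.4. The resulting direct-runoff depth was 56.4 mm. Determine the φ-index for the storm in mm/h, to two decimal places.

φ ≈ 11.67 mm/h

Only the 3 blocks with intensity above φ contribute runoff: 24.9, 38.8, 27.7 mm/h.
Σ(I−φ)·Δt = d  ⇒  (24.9+38.8+27.7 − 3φ)·1 = 56.4
φ = (91.40 − 56.4/1) / 3 = 11.67 mm/h.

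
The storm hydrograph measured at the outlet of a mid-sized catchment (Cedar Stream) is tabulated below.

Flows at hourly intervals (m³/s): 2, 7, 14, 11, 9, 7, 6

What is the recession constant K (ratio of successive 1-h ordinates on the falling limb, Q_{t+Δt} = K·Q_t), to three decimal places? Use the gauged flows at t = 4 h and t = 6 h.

K ≈ 0.816

Using the recession-limb readings at t = 4 h and t = 6 h: Q falls from 9 to 6 m³/s over 2 intervals.
K = (Q₂/Q₁)^(1/2) = (6/9)^(1/2) = 0.816.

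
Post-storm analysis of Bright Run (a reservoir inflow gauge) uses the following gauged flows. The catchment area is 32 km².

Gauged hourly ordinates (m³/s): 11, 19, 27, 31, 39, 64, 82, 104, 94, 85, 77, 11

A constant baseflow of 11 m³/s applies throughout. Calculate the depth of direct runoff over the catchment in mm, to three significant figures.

Direct runoff: 0.0, 8.0, 16.0, 20.0, 28.0, 53.0, 71.0, 93.0, 83.0, 74.0, 66.0, 0.0 m³/s; ΣQ_DR = 512.0 m³/s.
V = ΣQ_DR · Δt = 512.0 × 3600 s = 1.843 × 10^6 m³.
Over A = 32 km², depth = V / A = 57.6 mm.

d ≈ 57.6 mm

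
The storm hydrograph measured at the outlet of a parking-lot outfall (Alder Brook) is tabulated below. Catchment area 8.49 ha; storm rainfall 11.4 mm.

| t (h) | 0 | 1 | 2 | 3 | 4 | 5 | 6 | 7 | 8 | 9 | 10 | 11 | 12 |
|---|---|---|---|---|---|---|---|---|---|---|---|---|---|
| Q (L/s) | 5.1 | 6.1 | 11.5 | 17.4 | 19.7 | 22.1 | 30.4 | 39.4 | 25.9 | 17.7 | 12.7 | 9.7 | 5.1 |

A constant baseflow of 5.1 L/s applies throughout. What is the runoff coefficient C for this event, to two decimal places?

C ≈ 0.58

ΣQ_DR = 156.5 L/s; V = ΣQ_DR·Δt = 5.634 × 10^5 L.
Runoff depth d = V / A = 6.636 mm.
C = d / P = 6.636 / 11.4 = 0.58.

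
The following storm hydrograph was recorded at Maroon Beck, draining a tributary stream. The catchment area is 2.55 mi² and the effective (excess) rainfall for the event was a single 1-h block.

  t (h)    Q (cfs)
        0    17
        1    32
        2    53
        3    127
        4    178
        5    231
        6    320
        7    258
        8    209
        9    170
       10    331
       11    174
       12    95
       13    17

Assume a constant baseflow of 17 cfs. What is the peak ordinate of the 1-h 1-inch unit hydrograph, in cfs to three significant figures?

Direct runoff: 0.0, 15.0, 36.0, 110.0, 161.0, 214.0, 303.0, 241.0, 192.0, 153.0, 314.0, 157.0, 78.0, 0.0 cfs; ΣQ_DR = 1974 cfs, peak = 314.0 cfs.
Runoff depth d = ΣQ_DR·Δt / A = 1974 × 3600 / (2.55 mi²) = 1.200 in.
The 1-inch UH is the DRH scaled by (1 in)/d, so U_p = 314.0 × 1/1.200 = 262 cfs.

U_p ≈ 262 cfs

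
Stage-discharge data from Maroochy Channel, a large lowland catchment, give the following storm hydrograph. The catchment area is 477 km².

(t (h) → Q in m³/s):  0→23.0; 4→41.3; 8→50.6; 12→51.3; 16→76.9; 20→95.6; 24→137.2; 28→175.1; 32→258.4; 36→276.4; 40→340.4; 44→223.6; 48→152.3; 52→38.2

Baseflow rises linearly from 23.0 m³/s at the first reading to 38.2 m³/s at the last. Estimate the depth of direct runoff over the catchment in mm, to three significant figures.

d ≈ 45.6 mm

Direct runoff: 0.00, 17.13, 25.26, 24.79, 49.22, 66.75, 107.18, 143.92, 226.05, 242.88, 305.71, 187.74, 115.27, 0.00 m³/s; ΣQ_DR = 1512 m³/s.
V = ΣQ_DR · Δt = 1512 × 14400 s = 2.177 × 10^7 m³.
Over A = 477 km², depth = V / A = 45.6 mm.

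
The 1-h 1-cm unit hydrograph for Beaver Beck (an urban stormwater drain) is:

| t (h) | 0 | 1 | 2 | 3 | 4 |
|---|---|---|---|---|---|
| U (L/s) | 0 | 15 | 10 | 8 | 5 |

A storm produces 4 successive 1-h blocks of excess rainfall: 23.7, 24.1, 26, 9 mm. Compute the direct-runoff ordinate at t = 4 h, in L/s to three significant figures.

By discrete convolution, Q_j = Σ (P_i / 10 mm) · U_{j−i}.
At t = 4 h (j=4): Q = (23.7/10)·5 + (24.1/10)·8 + (26/10)·10 + (9/10)·15 = 70.6 L/s.

Q ≈ 70.6 L/s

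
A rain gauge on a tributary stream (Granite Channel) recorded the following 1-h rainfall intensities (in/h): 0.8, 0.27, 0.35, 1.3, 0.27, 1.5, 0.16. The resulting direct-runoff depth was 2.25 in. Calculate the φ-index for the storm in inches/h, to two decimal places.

φ ≈ 0.45 in/h

Only the 3 blocks with intensity above φ contribute runoff: 0.8, 1.3, 1.5 in/h.
Σ(I−φ)·Δt = d  ⇒  (0.8+1.3+1.5 − 3φ)·1 = 2.25
φ = (3.600 − 2.25/1) / 3 = 0.45 in/h.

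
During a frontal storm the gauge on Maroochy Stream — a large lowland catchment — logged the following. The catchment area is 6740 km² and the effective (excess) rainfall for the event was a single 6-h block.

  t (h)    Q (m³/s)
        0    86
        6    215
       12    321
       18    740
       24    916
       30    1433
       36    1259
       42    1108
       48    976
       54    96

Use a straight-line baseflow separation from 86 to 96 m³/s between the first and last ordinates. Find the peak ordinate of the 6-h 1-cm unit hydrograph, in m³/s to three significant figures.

Direct runoff: 0.00, 127.89, 232.78, 650.67, 825.56, 1341.44, 1166.33, 1014.22, 881.11, 0.00 m³/s; ΣQ_DR = 6240 m³/s, peak = 1341.44 m³/s.
Runoff depth d = ΣQ_DR·Δt / A = 6240 × 21600 / (6740 km²) = 20.00 mm.
The 1-cm UH is the DRH scaled by (10 mm)/d, so U_p = 1341.44 × 10/20.00 = 671 m³/s.

U_p ≈ 671 m³/s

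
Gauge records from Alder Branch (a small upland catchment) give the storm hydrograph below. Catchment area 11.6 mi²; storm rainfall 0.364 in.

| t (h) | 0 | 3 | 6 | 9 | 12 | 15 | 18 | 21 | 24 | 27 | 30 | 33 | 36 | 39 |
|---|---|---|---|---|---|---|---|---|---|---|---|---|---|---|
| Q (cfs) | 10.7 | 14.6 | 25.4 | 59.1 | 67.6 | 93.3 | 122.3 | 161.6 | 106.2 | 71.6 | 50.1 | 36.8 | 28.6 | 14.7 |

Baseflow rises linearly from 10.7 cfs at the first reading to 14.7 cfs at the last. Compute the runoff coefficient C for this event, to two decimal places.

ΣQ_DR = 684.8 cfs; V = ΣQ_DR·Δt = 7.396 × 10^6 ft³.
Runoff depth d = V / A = 0.2744 in.
C = d / P = 0.2744 / 0.364 = 0.75.

C ≈ 0.75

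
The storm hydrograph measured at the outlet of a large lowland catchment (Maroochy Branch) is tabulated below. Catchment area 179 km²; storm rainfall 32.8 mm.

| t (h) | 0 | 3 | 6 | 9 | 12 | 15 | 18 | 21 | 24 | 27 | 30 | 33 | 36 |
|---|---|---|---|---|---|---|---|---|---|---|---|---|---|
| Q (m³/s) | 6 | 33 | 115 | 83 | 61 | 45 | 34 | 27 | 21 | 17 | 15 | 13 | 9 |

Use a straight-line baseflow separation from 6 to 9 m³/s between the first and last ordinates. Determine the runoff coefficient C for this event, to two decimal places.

C ≈ 0.70

ΣQ_DR = 381.5 m³/s; V = ΣQ_DR·Δt = 4.120 × 10^6 m³.
Runoff depth d = V / A = 23.02 mm.
C = d / P = 23.02 / 32.8 = 0.70.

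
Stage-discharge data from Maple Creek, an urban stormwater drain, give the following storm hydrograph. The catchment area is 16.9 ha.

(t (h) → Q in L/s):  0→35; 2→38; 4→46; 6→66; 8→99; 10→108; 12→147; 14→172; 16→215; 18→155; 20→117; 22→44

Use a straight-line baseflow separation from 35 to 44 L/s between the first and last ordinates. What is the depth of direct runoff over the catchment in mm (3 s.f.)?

d ≈ 32.7 mm

Direct runoff: 0.00, 2.18, 9.36, 28.55, 60.73, 68.91, 107.09, 131.27, 173.45, 112.64, 73.82, 0.00 L/s; ΣQ_DR = 768.0 L/s.
V = ΣQ_DR · Δt = 768.0 × 7200 s = 5.530 × 10^6 L.
Over A = 16.9 ha, depth = V / A = 32.7 mm.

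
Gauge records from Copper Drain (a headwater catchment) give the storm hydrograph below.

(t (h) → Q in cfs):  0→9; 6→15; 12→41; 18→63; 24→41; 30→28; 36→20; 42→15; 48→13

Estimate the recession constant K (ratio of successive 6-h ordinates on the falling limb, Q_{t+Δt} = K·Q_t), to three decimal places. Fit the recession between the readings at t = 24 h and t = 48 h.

Using the recession-limb readings at t = 24 h and t = 48 h: Q falls from 41 to 13 cfs over 4 intervals.
K = (Q₂/Q₁)^(1/4) = (13/41)^(1/4) = 0.750.

K ≈ 0.750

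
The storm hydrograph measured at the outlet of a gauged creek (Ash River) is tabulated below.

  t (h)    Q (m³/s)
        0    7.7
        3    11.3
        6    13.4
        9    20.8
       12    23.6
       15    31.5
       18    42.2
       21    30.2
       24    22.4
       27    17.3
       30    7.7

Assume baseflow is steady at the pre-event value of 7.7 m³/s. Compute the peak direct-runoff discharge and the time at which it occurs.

Q_p = 34.5 m³/s at t = 18 h

Subtracting baseflow gives direct-runoff ordinates: 0.0, 3.6, 5.7, 13.1, 15.9, 23.8, 34.5, 22.5, 14.7, 9.6, 0.0 m³/s.
The maximum is 34.5 m³/s, occurring at the reading for t = 18 h.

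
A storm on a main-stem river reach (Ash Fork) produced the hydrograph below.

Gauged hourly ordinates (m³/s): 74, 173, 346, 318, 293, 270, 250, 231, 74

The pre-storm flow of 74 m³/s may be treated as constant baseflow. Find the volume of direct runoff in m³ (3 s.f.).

V ≈ 4.91 × 10^6 m³

Direct-runoff ordinates (Q − Q_b): 0.0, 99.0, 272.0, 244.0, 219.0, 196.0, 176.0, 157.0, 0.0 m³/s.
ΣQ_DR = 1363 m³/s.
With Δt = 1 h = 3600 s, V = ΣQ_DR · Δt = 1363 × 3600 = 4.91 × 10^6 m³.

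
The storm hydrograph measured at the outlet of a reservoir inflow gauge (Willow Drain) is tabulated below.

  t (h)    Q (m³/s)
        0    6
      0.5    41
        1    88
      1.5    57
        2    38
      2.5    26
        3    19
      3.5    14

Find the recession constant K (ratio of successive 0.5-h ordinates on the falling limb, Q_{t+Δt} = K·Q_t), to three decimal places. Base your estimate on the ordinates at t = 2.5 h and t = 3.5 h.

K ≈ 0.734

Using the recession-limb readings at t = 2.5 h and t = 3.5 h: Q falls from 26 to 14 m³/s over 2 intervals.
K = (Q₂/Q₁)^(1/2) = (14/26)^(1/2) = 0.734.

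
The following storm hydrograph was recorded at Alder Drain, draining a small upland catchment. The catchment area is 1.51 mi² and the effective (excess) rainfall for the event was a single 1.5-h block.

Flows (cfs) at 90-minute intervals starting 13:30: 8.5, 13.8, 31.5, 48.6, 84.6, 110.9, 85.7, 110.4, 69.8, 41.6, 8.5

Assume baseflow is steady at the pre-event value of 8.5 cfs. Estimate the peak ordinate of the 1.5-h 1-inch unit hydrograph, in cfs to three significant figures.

U_p ≈ 128 cfs

Direct runoff: 0.0, 5.3, 23.0, 40.1, 76.1, 102.4, 77.2, 101.9, 61.3, 33.1, 0.0 cfs; ΣQ_DR = 520.4 cfs, peak = 102.4 cfs.
Runoff depth d = ΣQ_DR·Δt / A = 520.4 × 5400 / (1.51 mi²) = 0.8011 in.
The 1-inch UH is the DRH scaled by (1 in)/d, so U_p = 102.4 × 1/0.8011 = 128 cfs.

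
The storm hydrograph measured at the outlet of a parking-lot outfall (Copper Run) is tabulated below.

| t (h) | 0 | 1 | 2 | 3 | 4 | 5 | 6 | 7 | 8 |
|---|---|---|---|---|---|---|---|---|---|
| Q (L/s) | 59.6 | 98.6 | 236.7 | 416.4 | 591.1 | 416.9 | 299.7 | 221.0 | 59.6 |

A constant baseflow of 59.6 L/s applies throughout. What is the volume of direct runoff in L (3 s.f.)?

V ≈ 6.71 × 10^6 L

Direct-runoff ordinates (Q − Q_b): 0.0, 39.0, 177.1, 356.8, 531.5, 357.3, 240.1, 161.4, 0.0 L/s.
ΣQ_DR = 1863 L/s.
With Δt = 1 h = 3600 s, V = ΣQ_DR · Δt = 1863 × 3600 = 6.71 × 10^6 L.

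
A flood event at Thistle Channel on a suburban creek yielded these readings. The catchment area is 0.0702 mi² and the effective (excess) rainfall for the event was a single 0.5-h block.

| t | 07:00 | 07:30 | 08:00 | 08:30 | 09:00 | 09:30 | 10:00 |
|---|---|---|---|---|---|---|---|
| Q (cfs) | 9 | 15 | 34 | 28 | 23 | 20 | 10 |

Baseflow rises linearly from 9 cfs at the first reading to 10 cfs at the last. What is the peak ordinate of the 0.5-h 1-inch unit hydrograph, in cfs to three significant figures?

U_p ≈ 30.8 cfs

Direct runoff: 0.00, 5.83, 24.67, 18.50, 13.33, 10.17, 0.00 cfs; ΣQ_DR = 72.50 cfs, peak = 24.67 cfs.
Runoff depth d = ΣQ_DR·Δt / A = 72.50 × 1800 / (0.0702 mi²) = 0.8002 in.
The 1-inch UH is the DRH scaled by (1 in)/d, so U_p = 24.67 × 1/0.8002 = 30.8 cfs.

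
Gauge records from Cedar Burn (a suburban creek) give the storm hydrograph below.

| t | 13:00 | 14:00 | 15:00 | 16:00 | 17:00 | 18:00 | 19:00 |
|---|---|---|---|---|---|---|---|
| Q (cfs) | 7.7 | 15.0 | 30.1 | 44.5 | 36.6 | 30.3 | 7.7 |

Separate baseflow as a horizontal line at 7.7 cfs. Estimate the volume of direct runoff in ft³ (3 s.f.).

V ≈ 4.25 × 10^5 ft³

Direct-runoff ordinates (Q − Q_b): 0.0, 7.3, 22.4, 36.8, 28.9, 22.6, 0.0 cfs.
ΣQ_DR = 118.0 cfs.
With Δt = 1 h = 3600 s, V = ΣQ_DR · Δt = 118.0 × 3600 = 4.25 × 10^5 ft³.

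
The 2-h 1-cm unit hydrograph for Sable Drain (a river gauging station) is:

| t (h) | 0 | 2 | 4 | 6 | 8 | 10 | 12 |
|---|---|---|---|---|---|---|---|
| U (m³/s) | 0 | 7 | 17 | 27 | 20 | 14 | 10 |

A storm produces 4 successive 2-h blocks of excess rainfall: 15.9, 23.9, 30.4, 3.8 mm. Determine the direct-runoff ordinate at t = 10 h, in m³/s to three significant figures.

Q ≈ 159 m³/s

By discrete convolution, Q_j = Σ (P_i / 10 mm) · U_{j−i}.
At t = 10 h (j=5): Q = (15.9/10)·14 + (23.9/10)·20 + (30.4/10)·27 + (3.8/10)·17 = 159 m³/s.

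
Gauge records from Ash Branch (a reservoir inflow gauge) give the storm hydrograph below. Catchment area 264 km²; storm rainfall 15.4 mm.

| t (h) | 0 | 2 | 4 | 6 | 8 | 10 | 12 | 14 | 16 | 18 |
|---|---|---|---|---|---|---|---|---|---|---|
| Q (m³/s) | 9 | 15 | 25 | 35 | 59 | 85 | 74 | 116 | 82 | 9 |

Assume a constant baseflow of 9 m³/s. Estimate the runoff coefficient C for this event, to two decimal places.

C ≈ 0.74

ΣQ_DR = 419.0 m³/s; V = ΣQ_DR·Δt = 3.017 × 10^6 m³.
Runoff depth d = V / A = 11.43 mm.
C = d / P = 11.43 / 15.4 = 0.74.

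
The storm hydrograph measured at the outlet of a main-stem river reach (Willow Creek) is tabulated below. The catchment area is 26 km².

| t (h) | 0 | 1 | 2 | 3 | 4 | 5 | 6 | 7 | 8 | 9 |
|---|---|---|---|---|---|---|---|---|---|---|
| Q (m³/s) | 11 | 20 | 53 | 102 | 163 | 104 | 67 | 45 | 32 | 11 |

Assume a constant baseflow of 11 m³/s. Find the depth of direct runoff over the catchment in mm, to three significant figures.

d ≈ 69.0 mm

Direct runoff: 0.0, 9.0, 42.0, 91.0, 152.0, 93.0, 56.0, 34.0, 21.0, 0.0 m³/s; ΣQ_DR = 498.0 m³/s.
V = ΣQ_DR · Δt = 498.0 × 3600 s = 1.793 × 10^6 m³.
Over A = 26 km², depth = V / A = 69.0 mm.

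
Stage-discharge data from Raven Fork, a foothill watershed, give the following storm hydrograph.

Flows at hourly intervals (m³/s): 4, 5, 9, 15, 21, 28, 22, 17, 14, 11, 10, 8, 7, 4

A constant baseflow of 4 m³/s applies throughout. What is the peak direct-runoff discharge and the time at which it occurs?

Q_p = 24.0 m³/s at t = 5 h

Subtracting baseflow gives direct-runoff ordinates: 0.0, 1.0, 5.0, 11.0, 17.0, 24.0, 18.0, 13.0, 10.0, 7.0, 6.0, 4.0, 3.0, 0.0 m³/s.
The maximum is 24.0 m³/s, occurring at the reading for t = 5 h.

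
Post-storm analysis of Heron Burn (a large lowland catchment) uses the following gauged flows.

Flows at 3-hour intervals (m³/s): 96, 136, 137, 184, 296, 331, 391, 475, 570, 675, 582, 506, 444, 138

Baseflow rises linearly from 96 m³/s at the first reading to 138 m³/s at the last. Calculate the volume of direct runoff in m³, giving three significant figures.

Direct-runoff ordinates (Q − Q_b): 0.00, 36.77, 34.54, 78.31, 187.08, 218.85, 275.62, 356.38, 448.15, 549.92, 453.69, 374.46, 309.23, 0.00 m³/s.
ΣQ_DR = 3323 m³/s.
With Δt = 3 h = 10800 s, V = ΣQ_DR · Δt = 3323 × 10800 = 3.59 × 10^7 m³.

V ≈ 3.59 × 10^7 m³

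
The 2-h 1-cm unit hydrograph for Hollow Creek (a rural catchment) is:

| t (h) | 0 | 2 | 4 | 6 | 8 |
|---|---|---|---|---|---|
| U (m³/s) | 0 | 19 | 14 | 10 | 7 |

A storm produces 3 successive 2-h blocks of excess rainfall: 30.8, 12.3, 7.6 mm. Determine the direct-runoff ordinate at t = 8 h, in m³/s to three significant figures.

Q ≈ 44.5 m³/s

By discrete convolution, Q_j = Σ (P_i / 10 mm) · U_{j−i}.
At t = 8 h (j=4): Q = (30.8/10)·7 + (12.3/10)·10 + (7.6/10)·14 = 44.5 m³/s.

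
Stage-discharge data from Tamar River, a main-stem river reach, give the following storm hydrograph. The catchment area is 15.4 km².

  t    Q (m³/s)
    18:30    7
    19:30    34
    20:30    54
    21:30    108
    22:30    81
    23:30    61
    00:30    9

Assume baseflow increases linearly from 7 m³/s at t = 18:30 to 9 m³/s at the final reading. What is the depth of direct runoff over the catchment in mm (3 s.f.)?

d ≈ 69.7 mm

Direct runoff: 0.00, 26.67, 46.33, 100.00, 72.67, 52.33, 0.00 m³/s; ΣQ_DR = 298.0 m³/s.
V = ΣQ_DR · Δt = 298.0 × 3600 s = 1.073 × 10^6 m³.
Over A = 15.4 km², depth = V / A = 69.7 mm.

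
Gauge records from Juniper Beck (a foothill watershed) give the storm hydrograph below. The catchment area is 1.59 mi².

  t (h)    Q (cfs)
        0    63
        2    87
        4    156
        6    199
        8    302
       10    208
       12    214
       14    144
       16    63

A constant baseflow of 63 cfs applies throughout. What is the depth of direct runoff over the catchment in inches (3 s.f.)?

d ≈ 1.69 in

Direct runoff: 0.0, 24.0, 93.0, 136.0, 239.0, 145.0, 151.0, 81.0, 0.0 cfs; ΣQ_DR = 869.0 cfs.
V = ΣQ_DR · Δt = 869.0 × 7200 s = 6.257 × 10^6 ft³.
Over A = 1.59 mi², depth = V / A = 1.69 in.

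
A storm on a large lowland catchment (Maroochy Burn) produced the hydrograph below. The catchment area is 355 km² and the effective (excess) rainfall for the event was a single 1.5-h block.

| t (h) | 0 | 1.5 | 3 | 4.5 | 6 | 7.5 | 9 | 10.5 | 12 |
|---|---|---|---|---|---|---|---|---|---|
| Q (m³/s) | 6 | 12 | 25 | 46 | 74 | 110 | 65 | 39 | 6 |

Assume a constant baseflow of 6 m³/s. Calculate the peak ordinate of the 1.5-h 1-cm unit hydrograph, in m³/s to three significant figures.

U_p ≈ 208 m³/s

Direct runoff: 0.0, 6.0, 19.0, 40.0, 68.0, 104.0, 59.0, 33.0, 0.0 m³/s; ΣQ_DR = 329.0 m³/s, peak = 104.0 m³/s.
Runoff depth d = ΣQ_DR·Δt / A = 329.0 × 5400 / (355 km²) = 5.005 mm.
The 1-cm UH is the DRH scaled by (10 mm)/d, so U_p = 104.0 × 10/5.005 = 208 m³/s.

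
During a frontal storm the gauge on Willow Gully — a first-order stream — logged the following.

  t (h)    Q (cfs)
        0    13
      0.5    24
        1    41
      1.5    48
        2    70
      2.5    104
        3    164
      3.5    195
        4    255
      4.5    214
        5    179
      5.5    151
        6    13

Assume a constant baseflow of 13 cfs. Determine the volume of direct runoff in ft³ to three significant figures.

Direct-runoff ordinates (Q − Q_b): 0.0, 11.0, 28.0, 35.0, 57.0, 91.0, 151.0, 182.0, 242.0, 201.0, 166.0, 138.0, 0.0 cfs.
ΣQ_DR = 1302 cfs.
With Δt = 0.5 h = 1800 s, V = ΣQ_DR · Δt = 1302 × 1800 = 2.34 × 10^6 ft³.

V ≈ 2.34 × 10^6 ft³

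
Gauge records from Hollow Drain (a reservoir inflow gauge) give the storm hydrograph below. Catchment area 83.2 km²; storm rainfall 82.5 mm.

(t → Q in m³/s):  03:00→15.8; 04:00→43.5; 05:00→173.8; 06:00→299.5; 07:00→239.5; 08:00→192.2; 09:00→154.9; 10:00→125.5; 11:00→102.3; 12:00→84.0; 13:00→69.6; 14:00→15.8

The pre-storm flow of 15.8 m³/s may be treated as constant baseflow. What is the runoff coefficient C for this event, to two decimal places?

C ≈ 0.70

ΣQ_DR = 1327 m³/s; V = ΣQ_DR·Δt = 4.776 × 10^6 m³.
Runoff depth d = V / A = 57.41 mm.
C = d / P = 57.41 / 82.5 = 0.70.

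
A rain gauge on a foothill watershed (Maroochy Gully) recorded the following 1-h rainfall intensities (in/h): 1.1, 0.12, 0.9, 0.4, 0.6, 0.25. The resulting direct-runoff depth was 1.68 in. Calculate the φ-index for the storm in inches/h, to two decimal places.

φ ≈ 0.33 in/h

Only the 4 blocks with intensity above φ contribute runoff: 1.1, 0.9, 0.4, 0.6 in/h.
Σ(I−φ)·Δt = d  ⇒  (1.1+0.9+0.4+0.6 − 4φ)·1 = 1.68
φ = (3.000 − 1.68/1) / 4 = 0.33 in/h.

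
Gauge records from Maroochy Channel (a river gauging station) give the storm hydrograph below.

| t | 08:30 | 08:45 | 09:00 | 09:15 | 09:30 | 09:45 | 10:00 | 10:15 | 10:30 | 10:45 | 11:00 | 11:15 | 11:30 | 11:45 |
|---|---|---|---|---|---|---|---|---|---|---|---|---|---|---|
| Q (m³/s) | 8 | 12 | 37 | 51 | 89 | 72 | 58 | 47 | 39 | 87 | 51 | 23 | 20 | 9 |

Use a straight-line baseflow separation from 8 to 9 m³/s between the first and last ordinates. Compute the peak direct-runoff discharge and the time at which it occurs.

Q_p = 80.69 m³/s at t = 09:30

Subtracting baseflow gives direct-runoff ordinates: 0.00, 3.92, 28.85, 42.77, 80.69, 63.62, 49.54, 38.46, 30.38, 78.31, 42.23, 14.15, 11.08, 0.00 m³/s.
The maximum is 80.69 m³/s, occurring at the reading for t = 09:30.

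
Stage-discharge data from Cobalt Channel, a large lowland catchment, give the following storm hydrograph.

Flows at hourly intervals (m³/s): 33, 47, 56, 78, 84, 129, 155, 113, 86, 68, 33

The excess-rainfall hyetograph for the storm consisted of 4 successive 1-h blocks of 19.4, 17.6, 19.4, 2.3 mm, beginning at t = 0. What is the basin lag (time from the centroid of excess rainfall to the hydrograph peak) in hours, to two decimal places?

t_L ≈ 4.42 h

Centroid of excess rainfall: t_c = Σ P_i·t̄_i / ΣP_i = 1.5784 h (block centres at 0.5, 1.5, 2.5, 3.5 h).
Hydrograph peak occurs at t = 6 h, so basin lag t_L = 6 − 1.5784 = 4.42 h.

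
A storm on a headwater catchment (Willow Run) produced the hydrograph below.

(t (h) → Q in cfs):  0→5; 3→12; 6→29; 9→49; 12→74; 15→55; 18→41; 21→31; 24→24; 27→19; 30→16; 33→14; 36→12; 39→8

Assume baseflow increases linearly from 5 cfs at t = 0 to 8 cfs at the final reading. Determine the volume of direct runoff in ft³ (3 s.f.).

V ≈ 3.22 × 10^6 ft³

Direct-runoff ordinates (Q − Q_b): 0.00, 6.77, 23.54, 43.31, 68.08, 48.85, 34.62, 24.38, 17.15, 11.92, 8.69, 6.46, 4.23, 0.00 cfs.
ΣQ_DR = 298.0 cfs.
With Δt = 3 h = 10800 s, V = ΣQ_DR · Δt = 298.0 × 10800 = 3.22 × 10^6 ft³.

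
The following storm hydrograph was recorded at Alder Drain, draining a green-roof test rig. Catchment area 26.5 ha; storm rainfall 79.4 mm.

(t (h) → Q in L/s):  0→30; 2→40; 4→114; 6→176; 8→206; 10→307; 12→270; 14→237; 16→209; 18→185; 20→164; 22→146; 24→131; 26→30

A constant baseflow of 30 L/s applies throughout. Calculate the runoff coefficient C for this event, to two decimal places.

ΣQ_DR = 1825 L/s; V = ΣQ_DR·Δt = 1.314 × 10^7 L.
Runoff depth d = V / A = 49.58 mm.
C = d / P = 49.58 / 79.4 = 0.62.

C ≈ 0.62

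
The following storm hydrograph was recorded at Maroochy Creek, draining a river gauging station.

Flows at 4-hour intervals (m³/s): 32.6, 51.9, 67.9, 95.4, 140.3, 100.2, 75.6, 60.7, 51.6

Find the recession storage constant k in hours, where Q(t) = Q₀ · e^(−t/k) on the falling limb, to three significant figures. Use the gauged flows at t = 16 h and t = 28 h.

k ≈ 14.3 h

On the falling limb, Q drops from 140.3 to 60.7 m³/s between t = 16 h and t = 28 h (Δt = 12 h).
k = −Δt / ln(Q₂/Q₁) = −12 / ln(60.7/140.3) = 14.3 h.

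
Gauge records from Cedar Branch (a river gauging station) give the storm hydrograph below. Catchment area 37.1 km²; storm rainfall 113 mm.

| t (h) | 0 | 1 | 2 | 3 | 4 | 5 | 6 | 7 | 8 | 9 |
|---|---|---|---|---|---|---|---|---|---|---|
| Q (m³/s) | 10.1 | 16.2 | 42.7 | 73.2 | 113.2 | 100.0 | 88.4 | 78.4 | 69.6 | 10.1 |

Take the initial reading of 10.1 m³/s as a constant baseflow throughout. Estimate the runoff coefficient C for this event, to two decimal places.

C ≈ 0.43

ΣQ_DR = 500.9 m³/s; V = ΣQ_DR·Δt = 1.803 × 10^6 m³.
Runoff depth d = V / A = 48.60 mm.
C = d / P = 48.60 / 113 = 0.43.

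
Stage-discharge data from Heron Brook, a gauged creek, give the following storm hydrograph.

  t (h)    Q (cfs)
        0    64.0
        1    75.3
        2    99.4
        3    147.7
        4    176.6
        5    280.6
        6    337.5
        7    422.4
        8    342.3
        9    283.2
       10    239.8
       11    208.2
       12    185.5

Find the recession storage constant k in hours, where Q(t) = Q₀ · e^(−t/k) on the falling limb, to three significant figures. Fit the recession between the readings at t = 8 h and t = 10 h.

k ≈ 5.62 h

On the falling limb, Q drops from 342.3 to 239.8 cfs between t = 8 h and t = 10 h (Δt = 2 h).
k = −Δt / ln(Q₂/Q₁) = −2 / ln(239.8/342.3) = 5.62 h.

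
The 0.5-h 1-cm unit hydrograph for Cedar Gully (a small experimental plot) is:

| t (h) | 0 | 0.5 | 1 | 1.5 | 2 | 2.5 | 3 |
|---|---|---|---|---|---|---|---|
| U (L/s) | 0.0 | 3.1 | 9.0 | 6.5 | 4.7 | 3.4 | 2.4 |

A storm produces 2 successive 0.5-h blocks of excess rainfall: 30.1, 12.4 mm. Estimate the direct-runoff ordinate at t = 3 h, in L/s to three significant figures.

Q ≈ 11.4 L/s

By discrete convolution, Q_j = Σ (P_i / 10 mm) · U_{j−i}.
At t = 3 h (j=6): Q = (30.1/10)·2.4 + (12.4/10)·3.4 = 11.4 L/s.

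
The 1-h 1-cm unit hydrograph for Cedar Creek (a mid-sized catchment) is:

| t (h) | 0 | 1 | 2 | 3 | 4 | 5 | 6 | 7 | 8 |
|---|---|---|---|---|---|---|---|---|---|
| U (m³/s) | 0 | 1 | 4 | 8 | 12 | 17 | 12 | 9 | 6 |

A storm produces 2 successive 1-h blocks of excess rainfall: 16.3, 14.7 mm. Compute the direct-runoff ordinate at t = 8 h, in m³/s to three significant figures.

Q ≈ 23.0 m³/s

By discrete convolution, Q_j = Σ (P_i / 10 mm) · U_{j−i}.
At t = 8 h (j=8): Q = (16.3/10)·6 + (14.7/10)·9 = 23.0 m³/s.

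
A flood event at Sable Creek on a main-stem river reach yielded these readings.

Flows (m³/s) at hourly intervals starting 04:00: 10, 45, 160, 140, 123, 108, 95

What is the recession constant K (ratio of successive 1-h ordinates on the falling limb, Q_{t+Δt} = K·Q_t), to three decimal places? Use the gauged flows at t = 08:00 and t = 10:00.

K ≈ 0.879

Using the recession-limb readings at t = 08:00 and t = 10:00: Q falls from 123 to 95 m³/s over 2 intervals.
K = (Q₂/Q₁)^(1/2) = (95/123)^(1/2) = 0.879.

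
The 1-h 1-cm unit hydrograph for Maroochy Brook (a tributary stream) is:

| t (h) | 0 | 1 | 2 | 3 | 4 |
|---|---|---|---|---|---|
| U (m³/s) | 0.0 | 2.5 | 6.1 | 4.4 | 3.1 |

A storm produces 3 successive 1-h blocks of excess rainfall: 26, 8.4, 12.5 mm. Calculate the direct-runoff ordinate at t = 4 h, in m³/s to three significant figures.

Q ≈ 19.4 m³/s

By discrete convolution, Q_j = Σ (P_i / 10 mm) · U_{j−i}.
At t = 4 h (j=4): Q = (26/10)·3.1 + (8.4/10)·4.4 + (12.5/10)·6.1 = 19.4 m³/s.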